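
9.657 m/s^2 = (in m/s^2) 9.657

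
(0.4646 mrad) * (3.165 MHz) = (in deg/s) 8.425e+04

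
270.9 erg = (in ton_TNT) 6.475e-15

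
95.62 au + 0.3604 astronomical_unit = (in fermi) 1.436e+28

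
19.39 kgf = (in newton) 190.2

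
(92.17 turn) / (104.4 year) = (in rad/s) 1.759e-07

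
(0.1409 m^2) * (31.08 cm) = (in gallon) 11.57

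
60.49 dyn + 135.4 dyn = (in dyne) 195.9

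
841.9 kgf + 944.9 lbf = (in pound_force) 2801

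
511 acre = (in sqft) 2.226e+07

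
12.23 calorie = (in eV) 3.194e+20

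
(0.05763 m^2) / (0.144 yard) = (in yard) 0.4786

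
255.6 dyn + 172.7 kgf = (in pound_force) 380.7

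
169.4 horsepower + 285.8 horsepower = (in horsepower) 455.2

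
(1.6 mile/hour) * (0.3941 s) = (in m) 0.2819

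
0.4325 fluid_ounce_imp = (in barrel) 7.729e-05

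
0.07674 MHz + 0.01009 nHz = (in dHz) 7.674e+05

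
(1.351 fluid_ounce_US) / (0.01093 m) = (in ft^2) 0.03935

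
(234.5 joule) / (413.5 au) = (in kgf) 3.866e-13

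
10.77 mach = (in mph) 8203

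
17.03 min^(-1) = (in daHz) 0.02838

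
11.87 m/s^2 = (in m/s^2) 11.87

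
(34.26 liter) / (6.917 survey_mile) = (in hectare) 3.078e-10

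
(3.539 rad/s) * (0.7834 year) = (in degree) 5.009e+09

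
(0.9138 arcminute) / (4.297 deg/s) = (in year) 1.124e-10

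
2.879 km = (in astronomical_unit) 1.924e-08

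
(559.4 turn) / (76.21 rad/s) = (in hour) 0.01281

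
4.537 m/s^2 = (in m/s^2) 4.537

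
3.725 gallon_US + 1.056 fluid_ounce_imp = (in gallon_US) 3.733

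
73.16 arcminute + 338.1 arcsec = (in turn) 0.003648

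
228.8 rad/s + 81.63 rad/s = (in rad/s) 310.4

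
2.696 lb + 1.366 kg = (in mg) 2.589e+06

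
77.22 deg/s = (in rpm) 12.87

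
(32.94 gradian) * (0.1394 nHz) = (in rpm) 6.888e-10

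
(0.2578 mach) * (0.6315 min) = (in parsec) 1.078e-13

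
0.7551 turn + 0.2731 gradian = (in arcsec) 9.795e+05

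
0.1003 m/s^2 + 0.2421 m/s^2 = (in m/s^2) 0.3424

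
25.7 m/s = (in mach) 0.07548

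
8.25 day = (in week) 1.179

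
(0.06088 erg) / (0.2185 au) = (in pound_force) 4.187e-20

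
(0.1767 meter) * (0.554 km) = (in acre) 0.02419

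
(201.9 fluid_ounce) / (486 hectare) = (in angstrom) 12.29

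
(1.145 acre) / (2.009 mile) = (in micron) 1.433e+06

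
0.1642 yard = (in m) 0.1501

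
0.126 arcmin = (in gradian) 0.002333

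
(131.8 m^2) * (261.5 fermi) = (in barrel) 2.168e-10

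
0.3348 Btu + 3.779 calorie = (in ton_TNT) 8.82e-08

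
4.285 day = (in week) 0.6121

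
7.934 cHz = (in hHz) 0.0007934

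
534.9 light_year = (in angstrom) 5.061e+28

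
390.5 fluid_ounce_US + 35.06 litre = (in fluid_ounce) 1576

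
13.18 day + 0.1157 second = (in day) 13.18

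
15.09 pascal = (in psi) 0.002189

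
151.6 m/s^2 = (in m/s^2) 151.6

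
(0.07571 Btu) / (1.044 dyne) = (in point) 2.169e+10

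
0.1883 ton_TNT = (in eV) 4.917e+27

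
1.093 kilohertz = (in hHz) 10.93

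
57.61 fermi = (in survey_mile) 3.58e-17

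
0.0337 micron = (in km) 3.37e-11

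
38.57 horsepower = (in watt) 2.876e+04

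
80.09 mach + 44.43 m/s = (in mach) 80.22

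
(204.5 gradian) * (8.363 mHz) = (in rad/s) 0.02686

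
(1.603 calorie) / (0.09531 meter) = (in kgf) 7.176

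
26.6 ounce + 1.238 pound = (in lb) 2.901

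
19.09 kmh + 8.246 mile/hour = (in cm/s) 898.9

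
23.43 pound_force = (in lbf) 23.43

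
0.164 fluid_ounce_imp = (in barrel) 2.931e-05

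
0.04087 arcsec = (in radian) 1.981e-07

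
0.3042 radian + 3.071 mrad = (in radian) 0.3073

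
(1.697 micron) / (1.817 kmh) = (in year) 1.066e-13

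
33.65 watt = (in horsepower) 0.04513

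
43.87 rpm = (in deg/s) 263.2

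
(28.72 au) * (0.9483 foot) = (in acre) 3.069e+08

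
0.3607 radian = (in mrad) 360.7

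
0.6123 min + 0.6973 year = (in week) 36.36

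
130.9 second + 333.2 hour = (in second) 1.2e+06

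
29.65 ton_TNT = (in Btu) 1.176e+08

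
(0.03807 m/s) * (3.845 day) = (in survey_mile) 7.859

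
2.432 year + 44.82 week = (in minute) 1.73e+06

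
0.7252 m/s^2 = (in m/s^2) 0.7252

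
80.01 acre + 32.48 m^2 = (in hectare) 32.38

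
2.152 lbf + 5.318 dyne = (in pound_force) 2.152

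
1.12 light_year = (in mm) 1.06e+19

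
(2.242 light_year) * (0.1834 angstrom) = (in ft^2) 4.187e+06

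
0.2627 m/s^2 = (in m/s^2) 0.2627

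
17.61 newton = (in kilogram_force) 1.796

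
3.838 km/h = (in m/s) 1.066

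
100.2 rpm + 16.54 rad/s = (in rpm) 258.1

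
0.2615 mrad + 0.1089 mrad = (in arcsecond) 76.4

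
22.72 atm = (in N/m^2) 2.302e+06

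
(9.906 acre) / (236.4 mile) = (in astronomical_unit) 7.044e-13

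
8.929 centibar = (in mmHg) 66.97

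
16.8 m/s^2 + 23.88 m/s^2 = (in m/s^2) 40.68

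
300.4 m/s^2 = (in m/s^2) 300.4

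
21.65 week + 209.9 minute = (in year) 0.4156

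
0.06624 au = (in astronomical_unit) 0.06624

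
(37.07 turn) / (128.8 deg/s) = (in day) 0.001199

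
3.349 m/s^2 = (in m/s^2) 3.349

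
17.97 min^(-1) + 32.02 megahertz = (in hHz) 3.202e+05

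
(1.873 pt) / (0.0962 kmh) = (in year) 7.841e-10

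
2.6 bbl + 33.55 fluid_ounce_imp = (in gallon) 109.5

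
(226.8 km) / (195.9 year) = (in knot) 7.136e-05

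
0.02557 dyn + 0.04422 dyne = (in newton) 6.979e-07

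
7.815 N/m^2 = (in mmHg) 0.05862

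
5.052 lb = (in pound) 5.052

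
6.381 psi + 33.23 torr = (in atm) 0.4779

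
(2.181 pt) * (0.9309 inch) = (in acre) 4.495e-09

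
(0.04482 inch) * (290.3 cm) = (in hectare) 3.305e-07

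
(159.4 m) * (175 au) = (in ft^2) 4.492e+16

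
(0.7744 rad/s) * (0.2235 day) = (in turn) 2380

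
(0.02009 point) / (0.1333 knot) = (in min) 1.723e-06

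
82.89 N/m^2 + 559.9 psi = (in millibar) 3.86e+04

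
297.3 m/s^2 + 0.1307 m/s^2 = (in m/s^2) 297.4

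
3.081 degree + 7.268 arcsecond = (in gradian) 3.426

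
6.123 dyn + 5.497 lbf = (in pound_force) 5.497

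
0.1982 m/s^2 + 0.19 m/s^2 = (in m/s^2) 0.3882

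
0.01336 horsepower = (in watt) 9.963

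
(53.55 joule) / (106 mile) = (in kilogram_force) 3.201e-05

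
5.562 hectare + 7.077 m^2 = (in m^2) 5.563e+04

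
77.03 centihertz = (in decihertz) 7.703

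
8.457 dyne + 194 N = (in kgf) 19.78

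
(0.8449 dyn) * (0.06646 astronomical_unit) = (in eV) 5.243e+23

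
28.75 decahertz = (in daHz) 28.75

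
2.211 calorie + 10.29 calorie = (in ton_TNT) 1.25e-08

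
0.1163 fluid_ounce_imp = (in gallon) 0.0008729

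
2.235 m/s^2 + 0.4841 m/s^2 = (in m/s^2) 2.719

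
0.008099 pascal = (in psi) 1.175e-06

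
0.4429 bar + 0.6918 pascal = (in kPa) 44.29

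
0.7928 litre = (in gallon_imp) 0.1744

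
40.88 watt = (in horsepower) 0.05482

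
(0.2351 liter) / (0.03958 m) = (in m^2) 0.00594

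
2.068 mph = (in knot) 1.797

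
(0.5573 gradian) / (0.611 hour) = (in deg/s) 0.000228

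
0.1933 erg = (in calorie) 4.62e-09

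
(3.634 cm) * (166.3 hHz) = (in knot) 1175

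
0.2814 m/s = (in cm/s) 28.14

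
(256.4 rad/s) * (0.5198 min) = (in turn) 1273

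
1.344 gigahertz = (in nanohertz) 1.344e+18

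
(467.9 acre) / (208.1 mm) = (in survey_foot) 2.985e+07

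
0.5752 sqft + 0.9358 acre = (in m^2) 3787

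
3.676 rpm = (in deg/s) 22.06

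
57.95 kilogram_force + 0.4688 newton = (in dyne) 5.688e+07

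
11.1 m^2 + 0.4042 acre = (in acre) 0.4069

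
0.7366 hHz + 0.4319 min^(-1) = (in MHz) 7.367e-05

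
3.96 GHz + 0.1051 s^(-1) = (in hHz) 3.96e+07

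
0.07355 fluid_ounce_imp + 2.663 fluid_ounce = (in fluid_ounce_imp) 2.845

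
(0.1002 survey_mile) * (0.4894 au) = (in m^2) 1.181e+13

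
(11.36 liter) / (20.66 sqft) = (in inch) 0.233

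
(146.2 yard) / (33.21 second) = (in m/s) 4.025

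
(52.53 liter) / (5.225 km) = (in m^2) 1.005e-05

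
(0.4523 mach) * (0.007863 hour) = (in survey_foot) 1.43e+04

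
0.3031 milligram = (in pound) 6.682e-07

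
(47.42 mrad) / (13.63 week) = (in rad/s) 5.752e-09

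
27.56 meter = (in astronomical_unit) 1.842e-10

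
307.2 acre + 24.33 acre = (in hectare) 134.2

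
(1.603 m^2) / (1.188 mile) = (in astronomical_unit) 5.605e-15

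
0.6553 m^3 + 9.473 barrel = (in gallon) 571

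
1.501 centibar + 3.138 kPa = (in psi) 0.6728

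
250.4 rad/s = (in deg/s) 1.435e+04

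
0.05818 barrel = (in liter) 9.25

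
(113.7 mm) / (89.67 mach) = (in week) 6.157e-12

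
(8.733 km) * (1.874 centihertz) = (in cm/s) 1.637e+04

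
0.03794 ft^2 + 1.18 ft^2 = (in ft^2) 1.218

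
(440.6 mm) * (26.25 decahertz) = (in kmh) 416.4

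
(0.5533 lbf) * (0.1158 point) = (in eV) 6.275e+14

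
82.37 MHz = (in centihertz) 8.237e+09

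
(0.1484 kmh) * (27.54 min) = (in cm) 6812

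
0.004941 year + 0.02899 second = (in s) 1.558e+05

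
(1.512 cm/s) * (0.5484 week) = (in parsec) 1.625e-13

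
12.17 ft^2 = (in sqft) 12.17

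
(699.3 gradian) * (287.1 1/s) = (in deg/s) 1.807e+05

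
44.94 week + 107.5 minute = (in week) 44.95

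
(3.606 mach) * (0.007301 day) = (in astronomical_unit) 5.177e-06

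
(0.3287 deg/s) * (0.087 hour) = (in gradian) 114.4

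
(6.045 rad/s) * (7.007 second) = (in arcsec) 8.737e+06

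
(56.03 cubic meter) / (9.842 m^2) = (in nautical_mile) 0.003074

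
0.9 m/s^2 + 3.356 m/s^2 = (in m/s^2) 4.256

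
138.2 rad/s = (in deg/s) 7918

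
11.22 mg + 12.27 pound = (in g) 5566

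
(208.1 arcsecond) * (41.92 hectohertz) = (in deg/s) 242.3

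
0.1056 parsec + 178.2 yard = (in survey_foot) 1.069e+16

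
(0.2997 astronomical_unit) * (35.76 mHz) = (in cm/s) 1.603e+11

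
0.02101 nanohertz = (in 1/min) 1.261e-09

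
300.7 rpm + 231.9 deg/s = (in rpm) 339.4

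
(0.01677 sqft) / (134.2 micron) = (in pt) 3.291e+04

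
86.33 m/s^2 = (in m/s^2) 86.33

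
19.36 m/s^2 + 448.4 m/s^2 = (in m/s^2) 467.8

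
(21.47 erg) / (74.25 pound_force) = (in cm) 6.501e-07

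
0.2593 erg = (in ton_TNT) 6.197e-18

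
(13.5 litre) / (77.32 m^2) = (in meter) 0.0001746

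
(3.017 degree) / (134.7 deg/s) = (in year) 7.102e-10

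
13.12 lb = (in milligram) 5.951e+06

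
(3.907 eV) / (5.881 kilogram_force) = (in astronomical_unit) 7.255e-32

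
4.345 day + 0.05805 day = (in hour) 105.7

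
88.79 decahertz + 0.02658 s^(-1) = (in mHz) 8.879e+05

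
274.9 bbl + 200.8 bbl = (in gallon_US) 1.998e+04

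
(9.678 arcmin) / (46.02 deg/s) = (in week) 5.795e-09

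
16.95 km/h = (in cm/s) 470.8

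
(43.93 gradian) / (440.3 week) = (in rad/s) 2.591e-09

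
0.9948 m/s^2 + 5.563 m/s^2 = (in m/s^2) 6.558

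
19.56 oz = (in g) 554.5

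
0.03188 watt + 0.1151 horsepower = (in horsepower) 0.1151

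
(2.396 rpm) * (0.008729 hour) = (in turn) 1.255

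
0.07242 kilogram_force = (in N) 0.7102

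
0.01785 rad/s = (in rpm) 0.1705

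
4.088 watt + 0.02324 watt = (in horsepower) 0.005513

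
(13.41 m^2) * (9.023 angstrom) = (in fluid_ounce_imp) 0.0004259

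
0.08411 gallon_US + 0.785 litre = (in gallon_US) 0.2915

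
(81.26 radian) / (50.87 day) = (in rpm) 0.0001766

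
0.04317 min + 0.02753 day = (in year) 7.551e-05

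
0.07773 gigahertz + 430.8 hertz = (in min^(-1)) 4.664e+09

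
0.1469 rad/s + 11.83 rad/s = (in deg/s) 686.2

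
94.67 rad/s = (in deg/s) 5424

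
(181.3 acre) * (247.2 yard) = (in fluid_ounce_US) 5.608e+12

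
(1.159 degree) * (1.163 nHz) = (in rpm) 2.247e-10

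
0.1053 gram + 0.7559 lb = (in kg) 0.343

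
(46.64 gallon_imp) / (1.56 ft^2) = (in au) 9.779e-12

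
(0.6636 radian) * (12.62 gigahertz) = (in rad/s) 8.375e+09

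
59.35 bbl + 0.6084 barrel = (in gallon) 2518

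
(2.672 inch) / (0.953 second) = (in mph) 0.1593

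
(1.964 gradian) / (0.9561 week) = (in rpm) 5.095e-07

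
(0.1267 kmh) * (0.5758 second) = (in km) 2.026e-05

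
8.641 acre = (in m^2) 3.497e+04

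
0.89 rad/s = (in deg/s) 50.99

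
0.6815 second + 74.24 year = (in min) 3.902e+07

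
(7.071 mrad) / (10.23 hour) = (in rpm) 1.833e-06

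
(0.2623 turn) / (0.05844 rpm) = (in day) 0.003117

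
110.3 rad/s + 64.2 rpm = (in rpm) 1117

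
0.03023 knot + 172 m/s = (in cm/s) 1.72e+04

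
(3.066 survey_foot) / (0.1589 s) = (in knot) 11.43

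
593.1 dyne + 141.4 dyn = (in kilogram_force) 0.000749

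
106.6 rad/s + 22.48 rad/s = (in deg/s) 7396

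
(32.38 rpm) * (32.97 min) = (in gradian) 4.27e+05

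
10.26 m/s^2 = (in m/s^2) 10.26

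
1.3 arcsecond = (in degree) 0.0003611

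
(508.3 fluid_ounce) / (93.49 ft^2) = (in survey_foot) 0.005678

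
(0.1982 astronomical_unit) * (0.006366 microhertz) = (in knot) 366.9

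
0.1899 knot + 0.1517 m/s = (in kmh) 0.8978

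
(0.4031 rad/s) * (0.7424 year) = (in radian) 9.438e+06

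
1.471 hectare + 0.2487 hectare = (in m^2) 1.72e+04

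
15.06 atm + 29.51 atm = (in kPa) 4516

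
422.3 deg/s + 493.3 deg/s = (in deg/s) 915.6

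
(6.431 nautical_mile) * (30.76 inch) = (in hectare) 0.9305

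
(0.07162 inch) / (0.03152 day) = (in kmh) 2.405e-06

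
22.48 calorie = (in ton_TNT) 2.248e-08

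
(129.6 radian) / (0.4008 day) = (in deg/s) 0.2144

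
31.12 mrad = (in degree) 1.783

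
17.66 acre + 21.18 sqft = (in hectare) 7.147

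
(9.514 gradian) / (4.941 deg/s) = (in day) 2.006e-05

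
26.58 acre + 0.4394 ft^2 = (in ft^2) 1.158e+06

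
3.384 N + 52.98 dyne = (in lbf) 0.7609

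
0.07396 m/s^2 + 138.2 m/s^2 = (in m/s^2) 138.3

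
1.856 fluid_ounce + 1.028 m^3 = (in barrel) 6.466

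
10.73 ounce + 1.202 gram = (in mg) 3.054e+05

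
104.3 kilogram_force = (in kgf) 104.3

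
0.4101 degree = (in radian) 0.007158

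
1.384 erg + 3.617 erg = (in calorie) 1.195e-07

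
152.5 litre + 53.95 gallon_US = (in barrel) 2.244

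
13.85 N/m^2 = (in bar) 0.0001385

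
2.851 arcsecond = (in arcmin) 0.04752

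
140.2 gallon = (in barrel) 3.338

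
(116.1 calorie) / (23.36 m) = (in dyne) 2.079e+06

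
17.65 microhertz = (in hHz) 1.765e-07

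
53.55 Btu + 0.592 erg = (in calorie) 1.35e+04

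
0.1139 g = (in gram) 0.1139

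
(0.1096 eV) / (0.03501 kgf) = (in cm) 5.115e-18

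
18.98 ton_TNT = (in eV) 4.957e+29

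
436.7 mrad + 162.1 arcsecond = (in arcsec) 9.024e+04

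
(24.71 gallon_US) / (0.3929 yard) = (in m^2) 0.2604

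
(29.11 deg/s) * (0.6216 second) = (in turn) 0.05026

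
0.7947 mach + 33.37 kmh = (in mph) 626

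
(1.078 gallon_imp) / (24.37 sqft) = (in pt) 6.136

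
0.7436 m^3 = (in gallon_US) 196.4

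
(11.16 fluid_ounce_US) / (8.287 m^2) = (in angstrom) 3.983e+05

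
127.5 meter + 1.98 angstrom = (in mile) 0.07922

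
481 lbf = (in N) 2140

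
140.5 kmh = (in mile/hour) 87.3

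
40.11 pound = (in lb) 40.11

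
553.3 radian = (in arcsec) 1.141e+08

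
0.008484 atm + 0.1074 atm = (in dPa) 1.174e+05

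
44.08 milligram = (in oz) 0.001555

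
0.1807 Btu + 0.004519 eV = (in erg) 1.906e+09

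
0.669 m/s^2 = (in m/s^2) 0.669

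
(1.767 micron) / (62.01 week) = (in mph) 1.054e-13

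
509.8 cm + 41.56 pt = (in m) 5.113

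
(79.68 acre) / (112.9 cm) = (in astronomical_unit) 1.909e-06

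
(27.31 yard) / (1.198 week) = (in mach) 1.012e-07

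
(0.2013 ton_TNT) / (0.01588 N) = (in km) 5.304e+07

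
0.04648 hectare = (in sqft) 5003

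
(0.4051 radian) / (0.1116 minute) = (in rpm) 0.5777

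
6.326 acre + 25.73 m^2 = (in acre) 6.332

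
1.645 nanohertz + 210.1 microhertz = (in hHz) 2.101e-06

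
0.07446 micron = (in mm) 7.446e-05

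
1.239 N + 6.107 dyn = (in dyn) 1.239e+05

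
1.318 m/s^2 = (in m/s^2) 1.318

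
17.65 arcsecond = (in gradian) 0.005448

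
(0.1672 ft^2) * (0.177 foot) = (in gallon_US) 0.2214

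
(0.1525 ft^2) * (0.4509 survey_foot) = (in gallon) 0.5144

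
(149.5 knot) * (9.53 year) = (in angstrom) 2.311e+20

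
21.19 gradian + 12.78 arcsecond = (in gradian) 21.19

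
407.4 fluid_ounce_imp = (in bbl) 0.07281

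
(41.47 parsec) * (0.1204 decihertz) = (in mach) 4.525e+13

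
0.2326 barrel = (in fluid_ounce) 1250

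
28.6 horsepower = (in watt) 2.133e+04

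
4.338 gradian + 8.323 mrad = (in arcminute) 262.9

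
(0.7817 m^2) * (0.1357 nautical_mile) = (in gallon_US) 5.19e+04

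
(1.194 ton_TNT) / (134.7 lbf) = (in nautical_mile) 4502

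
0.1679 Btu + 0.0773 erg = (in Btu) 0.1679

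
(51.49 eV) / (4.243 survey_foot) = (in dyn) 6.379e-13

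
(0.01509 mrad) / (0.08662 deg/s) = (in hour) 2.773e-06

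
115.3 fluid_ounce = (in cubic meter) 0.00341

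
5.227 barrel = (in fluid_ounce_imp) 2.925e+04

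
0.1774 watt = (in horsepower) 0.0002379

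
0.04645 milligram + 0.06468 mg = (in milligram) 0.1111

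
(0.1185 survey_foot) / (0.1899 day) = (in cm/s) 0.0002201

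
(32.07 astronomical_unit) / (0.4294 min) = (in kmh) 6.704e+11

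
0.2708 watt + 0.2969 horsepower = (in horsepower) 0.2973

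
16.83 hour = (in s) 6.059e+04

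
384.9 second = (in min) 6.415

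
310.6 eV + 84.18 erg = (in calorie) 2.012e-06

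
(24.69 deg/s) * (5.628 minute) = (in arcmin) 5.002e+05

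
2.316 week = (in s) 1.401e+06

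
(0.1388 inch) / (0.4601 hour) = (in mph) 4.761e-06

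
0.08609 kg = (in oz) 3.037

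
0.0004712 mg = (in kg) 4.712e-10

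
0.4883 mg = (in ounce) 1.722e-05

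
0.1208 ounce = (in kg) 0.003425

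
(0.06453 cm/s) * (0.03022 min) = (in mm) 1.17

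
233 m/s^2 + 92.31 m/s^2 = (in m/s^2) 325.3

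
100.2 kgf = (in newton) 982.6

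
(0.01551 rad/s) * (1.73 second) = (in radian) 0.02683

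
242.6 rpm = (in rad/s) 25.41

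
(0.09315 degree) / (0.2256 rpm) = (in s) 0.06882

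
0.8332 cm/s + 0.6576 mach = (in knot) 435.3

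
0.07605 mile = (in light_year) 1.294e-14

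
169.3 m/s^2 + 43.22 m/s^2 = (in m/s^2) 212.5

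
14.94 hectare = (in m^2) 1.494e+05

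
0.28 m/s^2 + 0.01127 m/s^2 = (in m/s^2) 0.2913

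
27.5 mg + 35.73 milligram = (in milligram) 63.23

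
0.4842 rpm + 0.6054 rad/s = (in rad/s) 0.6561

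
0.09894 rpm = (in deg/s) 0.5936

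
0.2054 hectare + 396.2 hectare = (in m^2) 3.964e+06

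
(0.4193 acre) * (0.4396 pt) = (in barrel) 1.655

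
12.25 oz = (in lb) 0.7656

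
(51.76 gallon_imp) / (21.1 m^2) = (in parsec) 3.614e-19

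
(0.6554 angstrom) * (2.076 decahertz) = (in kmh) 4.898e-09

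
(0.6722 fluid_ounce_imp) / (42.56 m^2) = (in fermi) 4.488e+08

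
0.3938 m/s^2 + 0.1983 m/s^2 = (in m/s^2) 0.5921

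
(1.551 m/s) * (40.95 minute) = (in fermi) 3.811e+18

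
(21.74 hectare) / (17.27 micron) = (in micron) 1.259e+16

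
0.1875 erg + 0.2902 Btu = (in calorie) 73.18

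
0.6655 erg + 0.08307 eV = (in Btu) 6.308e-11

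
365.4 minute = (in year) 0.0006952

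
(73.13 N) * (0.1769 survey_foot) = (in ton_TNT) 9.424e-10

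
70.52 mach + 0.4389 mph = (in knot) 4.668e+04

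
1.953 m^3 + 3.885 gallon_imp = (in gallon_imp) 433.5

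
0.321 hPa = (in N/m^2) 32.1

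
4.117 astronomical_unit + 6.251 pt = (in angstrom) 6.159e+21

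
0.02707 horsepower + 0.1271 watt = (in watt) 20.31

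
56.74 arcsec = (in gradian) 0.01751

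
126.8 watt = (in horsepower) 0.17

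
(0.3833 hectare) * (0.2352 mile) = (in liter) 1.451e+09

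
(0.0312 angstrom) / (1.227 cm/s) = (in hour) 7.063e-14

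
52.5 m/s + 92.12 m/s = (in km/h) 520.6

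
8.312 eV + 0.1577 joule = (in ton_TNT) 3.769e-11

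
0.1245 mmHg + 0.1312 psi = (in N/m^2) 921.2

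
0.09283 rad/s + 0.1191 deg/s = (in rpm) 0.9063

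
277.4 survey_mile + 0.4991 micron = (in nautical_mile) 241.1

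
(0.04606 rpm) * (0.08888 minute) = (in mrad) 25.72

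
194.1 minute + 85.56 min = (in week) 0.02774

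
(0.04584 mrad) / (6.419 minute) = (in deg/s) 6.819e-06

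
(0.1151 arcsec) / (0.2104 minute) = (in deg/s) 2.533e-06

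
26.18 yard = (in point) 6.786e+04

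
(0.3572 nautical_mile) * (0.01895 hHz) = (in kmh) 4513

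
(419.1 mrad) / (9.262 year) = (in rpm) 1.37e-08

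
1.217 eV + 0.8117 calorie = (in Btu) 0.003219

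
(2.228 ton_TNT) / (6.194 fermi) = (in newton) 1.505e+24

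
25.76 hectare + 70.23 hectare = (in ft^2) 1.033e+07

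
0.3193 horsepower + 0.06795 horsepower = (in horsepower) 0.3872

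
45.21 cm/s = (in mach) 0.001328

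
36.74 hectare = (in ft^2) 3.955e+06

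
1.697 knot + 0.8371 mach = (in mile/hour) 639.6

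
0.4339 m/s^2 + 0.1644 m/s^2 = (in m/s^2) 0.5983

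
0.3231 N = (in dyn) 3.231e+04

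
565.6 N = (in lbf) 127.2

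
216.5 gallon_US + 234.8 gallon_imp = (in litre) 1887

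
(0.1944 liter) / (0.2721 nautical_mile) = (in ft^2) 4.152e-06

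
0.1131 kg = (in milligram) 1.131e+05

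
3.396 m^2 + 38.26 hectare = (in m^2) 3.826e+05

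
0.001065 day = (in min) 1.534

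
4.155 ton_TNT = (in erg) 1.738e+17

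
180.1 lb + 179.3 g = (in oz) 2888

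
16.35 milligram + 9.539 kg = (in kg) 9.539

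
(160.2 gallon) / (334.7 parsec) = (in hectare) 5.872e-24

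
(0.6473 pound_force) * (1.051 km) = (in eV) 1.889e+22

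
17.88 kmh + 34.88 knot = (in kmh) 82.48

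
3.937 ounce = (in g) 111.6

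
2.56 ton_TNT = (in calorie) 2.56e+09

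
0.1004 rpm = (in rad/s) 0.01051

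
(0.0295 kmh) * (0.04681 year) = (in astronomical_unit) 8.086e-08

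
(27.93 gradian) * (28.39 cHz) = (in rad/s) 0.1246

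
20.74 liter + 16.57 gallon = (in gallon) 22.05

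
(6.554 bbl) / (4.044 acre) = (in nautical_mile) 3.438e-08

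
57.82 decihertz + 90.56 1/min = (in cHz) 729.1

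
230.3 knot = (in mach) 0.3479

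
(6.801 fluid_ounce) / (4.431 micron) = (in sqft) 488.6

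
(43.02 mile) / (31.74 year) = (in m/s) 6.917e-05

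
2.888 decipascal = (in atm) 2.85e-06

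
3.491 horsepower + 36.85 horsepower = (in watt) 3.008e+04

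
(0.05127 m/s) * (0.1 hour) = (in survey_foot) 60.55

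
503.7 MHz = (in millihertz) 5.037e+11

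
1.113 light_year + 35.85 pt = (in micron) 1.053e+22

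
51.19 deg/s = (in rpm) 8.532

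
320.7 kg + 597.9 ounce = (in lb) 744.4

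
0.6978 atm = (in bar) 0.707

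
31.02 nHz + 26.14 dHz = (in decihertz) 26.14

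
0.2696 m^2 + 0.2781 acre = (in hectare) 0.1126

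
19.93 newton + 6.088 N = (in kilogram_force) 2.653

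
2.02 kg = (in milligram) 2.02e+06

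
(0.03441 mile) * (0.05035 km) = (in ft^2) 3.001e+04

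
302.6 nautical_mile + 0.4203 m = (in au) 3.746e-06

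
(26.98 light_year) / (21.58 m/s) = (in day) 1.369e+11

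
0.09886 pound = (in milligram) 4.484e+04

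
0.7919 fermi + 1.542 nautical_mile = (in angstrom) 2.856e+13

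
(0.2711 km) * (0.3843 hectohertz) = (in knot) 2.025e+04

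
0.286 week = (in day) 2.002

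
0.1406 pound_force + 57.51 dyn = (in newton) 0.626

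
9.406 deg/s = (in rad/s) 0.1642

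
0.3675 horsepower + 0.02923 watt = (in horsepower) 0.3675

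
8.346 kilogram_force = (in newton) 81.85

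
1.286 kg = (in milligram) 1.286e+06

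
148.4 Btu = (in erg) 1.566e+12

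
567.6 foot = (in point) 4.904e+05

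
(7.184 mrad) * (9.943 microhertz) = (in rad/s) 7.143e-08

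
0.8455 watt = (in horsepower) 0.001134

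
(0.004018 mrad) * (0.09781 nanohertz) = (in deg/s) 2.252e-14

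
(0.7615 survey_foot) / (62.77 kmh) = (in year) 4.221e-10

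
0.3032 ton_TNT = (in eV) 7.918e+27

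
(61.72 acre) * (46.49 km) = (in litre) 1.161e+13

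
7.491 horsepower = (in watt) 5586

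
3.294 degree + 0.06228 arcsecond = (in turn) 0.00915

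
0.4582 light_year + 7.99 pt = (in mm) 4.335e+18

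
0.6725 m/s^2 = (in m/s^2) 0.6725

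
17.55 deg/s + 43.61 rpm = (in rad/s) 4.873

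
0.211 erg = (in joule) 2.11e-08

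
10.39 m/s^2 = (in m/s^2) 10.39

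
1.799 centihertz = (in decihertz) 0.1799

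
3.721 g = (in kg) 0.003721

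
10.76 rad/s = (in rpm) 102.8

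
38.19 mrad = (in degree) 2.188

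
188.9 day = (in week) 26.99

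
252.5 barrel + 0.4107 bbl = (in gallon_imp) 8845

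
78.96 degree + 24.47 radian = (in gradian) 1646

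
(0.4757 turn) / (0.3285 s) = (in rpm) 86.89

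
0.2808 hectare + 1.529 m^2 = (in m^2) 2810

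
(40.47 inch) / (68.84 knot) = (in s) 0.02903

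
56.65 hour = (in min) 3399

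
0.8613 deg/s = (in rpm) 0.1436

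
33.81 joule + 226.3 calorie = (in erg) 9.806e+09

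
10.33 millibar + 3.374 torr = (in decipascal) 1.483e+04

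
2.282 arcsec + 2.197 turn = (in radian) 13.8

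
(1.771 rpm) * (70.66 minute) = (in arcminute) 2.703e+06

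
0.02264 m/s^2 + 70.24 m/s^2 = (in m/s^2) 70.26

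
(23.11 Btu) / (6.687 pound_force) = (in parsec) 2.656e-14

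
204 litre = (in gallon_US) 53.89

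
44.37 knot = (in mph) 51.06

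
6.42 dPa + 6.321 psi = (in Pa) 4.358e+04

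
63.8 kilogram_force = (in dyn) 6.257e+07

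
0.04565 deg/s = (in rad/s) 0.0007967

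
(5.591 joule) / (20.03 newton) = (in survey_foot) 0.9158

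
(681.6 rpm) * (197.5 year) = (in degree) 2.547e+13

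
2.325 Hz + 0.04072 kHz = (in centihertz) 4304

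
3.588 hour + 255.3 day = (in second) 2.207e+07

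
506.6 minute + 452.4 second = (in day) 0.357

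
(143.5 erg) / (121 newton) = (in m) 1.186e-07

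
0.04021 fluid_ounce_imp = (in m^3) 1.142e-06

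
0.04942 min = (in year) 9.403e-08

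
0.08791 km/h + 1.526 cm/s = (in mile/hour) 0.08876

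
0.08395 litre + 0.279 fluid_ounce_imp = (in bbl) 0.0005779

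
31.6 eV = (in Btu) 4.799e-21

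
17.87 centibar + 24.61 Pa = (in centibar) 17.89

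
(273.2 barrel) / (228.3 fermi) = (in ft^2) 2.048e+15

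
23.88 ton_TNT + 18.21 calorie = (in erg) 9.991e+17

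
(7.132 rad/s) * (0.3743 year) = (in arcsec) 1.736e+13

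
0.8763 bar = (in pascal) 8.763e+04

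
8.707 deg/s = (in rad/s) 0.152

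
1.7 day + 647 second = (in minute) 2459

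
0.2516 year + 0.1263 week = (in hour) 2225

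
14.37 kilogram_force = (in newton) 140.9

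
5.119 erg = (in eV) 3.195e+12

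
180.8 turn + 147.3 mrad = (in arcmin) 3.906e+06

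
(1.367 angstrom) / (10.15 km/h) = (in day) 5.612e-16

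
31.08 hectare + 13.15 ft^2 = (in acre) 76.8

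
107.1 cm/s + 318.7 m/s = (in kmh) 1151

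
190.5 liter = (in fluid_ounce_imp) 6705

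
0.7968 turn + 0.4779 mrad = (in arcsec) 1.033e+06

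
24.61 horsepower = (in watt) 1.835e+04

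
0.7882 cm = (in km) 7.882e-06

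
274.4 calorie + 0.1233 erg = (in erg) 1.148e+10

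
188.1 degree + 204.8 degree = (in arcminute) 2.357e+04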